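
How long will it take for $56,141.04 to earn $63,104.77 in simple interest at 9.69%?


Rearrange the simple interest formula for t:
I = P × r × t  ⇒  t = I / (P × r)
t = $63,104.77 / ($56,141.04 × 0.0969)
t = 11.6

t = I/(P×r) = 11.6 years


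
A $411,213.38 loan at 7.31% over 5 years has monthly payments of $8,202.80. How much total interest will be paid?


Total paid over the life of the loan = PMT × n.
Total paid = $8,202.80 × 60 = $492,168.00
Total interest = total paid − principal = $492,168.00 − $411,213.38 = $80,954.62

Total interest = (PMT × n) - PV = $80,954.62


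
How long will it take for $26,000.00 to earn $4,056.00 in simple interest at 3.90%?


Rearrange the simple interest formula for t:
I = P × r × t  ⇒  t = I / (P × r)
t = $4,056.00 / ($26,000.00 × 0.039)
t = 4

t = I/(P×r) = 4 years


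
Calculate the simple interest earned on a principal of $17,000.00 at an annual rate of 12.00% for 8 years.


Simple interest formula: I = P × r × t
I = $17,000.00 × 0.12 × 8
I = $16,320.00

I = P × r × t = $16,320.00


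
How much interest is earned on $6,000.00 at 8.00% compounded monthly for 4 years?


Compound interest earned = final amount − principal.
A = P(1 + r/n)^(nt) = $6,000.00 × (1 + 0.08/12)^(12 × 4) = $8,254.00
Interest = A − P = $8,254.00 − $6,000.00 = $2,254.00

Interest = A - P = $2,254.00


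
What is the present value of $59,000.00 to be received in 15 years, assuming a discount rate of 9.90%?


Present value formula: PV = FV / (1 + r)^t
PV = $59,000.00 / (1 + 0.099)^15
PV = $59,000.00 / 4.120647
PV = $14,318.14

PV = FV / (1 + r)^t = $14,318.14


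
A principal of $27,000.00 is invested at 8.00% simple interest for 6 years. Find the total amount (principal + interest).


Total amount formula: A = P(1 + rt) = P + P·r·t
Interest: I = P × r × t = $27,000.00 × 0.08 × 6 = $12,960.00
A = P + I = $27,000.00 + $12,960.00 = $39,960.00

A = P + I = P(1 + rt) = $39,960.00


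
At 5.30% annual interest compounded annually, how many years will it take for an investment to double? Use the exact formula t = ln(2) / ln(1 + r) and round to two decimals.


Doubling condition: (1 + r)^t = 2
Take ln of both sides: t × ln(1 + r) = ln(2)
t = ln(2) / ln(1 + r)
t = 0.693147 / 0.051643
t = 13.42

t = ln(2) / ln(1 + r) = 13.42 years


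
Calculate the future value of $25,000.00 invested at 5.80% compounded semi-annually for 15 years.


Compound interest formula: A = P(1 + r/n)^(nt)
A = $25,000.00 × (1 + 0.058/2)^(2 × 15)
Growth factor: (1 + 0.058/2)^30 = 2.35755179
A = $25,000.00 × 2.35755179
A = $58,938.79

A = P(1 + r/n)^(nt) = $58,938.79


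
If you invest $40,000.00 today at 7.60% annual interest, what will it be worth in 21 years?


Future value formula: FV = PV × (1 + r)^t
FV = $40,000.00 × (1 + 0.076)^21
FV = $40,000.00 × 4.6564795
FV = $186,259.18

FV = PV × (1 + r)^t = $186,259.18


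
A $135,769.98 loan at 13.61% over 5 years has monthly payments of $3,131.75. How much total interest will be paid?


Total paid over the life of the loan = PMT × n.
Total paid = $3,131.75 × 60 = $187,905.00
Total interest = total paid − principal = $187,905.00 − $135,769.98 = $52,135.02

Total interest = (PMT × n) - PV = $52,135.02


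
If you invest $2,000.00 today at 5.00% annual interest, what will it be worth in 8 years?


Future value formula: FV = PV × (1 + r)^t
FV = $2,000.00 × (1 + 0.05)^8
FV = $2,000.00 × 1.477455
FV = $2,954.91

FV = PV × (1 + r)^t = $2,954.91


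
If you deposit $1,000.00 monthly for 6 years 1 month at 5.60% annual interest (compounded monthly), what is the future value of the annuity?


Future value of an ordinary annuity: FV = PMT × ((1 + r)^n − 1) / r
Monthly rate r = 0.056/12 ≈ 0.00466667, n = 73
FV = $1,000.00 × ((1 + 0.056/12)^73 − 1) / (0.056/12)
FV = $1,000.00 × 86.7366254
FV = $86,736.63

FV = PMT × ((1+r)^n - 1)/r = $86,736.63


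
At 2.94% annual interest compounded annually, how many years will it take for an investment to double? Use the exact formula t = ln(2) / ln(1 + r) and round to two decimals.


Doubling condition: (1 + r)^t = 2
Take ln of both sides: t × ln(1 + r) = ln(2)
t = ln(2) / ln(1 + r)
t = 0.693147 / 0.028976
t = 23.92

t = ln(2) / ln(1 + r) = 23.92 years


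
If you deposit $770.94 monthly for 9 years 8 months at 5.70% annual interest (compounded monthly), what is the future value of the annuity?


Future value of an ordinary annuity: FV = PMT × ((1 + r)^n − 1) / r
Monthly rate r = 0.057/12 = 0.00475, n = 116
FV = $770.94 × ((1 + 0.057/12)^116 − 1) / (0.057/12)
FV = $770.94 × 154.257964
FV = $118,923.63

FV = PMT × ((1+r)^n - 1)/r = $118,923.63


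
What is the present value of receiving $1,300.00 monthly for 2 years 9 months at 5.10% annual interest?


Present value of an ordinary annuity: PV = PMT × (1 − (1 + r)^(−n)) / r
Monthly rate r = 0.051/12 = 0.00425, n = 33
PV = $1,300.00 × (1 − (1 + 0.051/12)^(−33)) / (0.051/12)
PV = $1,300.00 × 30.729586
PV = $39,948.46

PV = PMT × (1-(1+r)^(-n))/r = $39,948.46


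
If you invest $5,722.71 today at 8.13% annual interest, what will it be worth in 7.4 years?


Future value formula: FV = PV × (1 + r)^t
FV = $5,722.71 × (1 + 0.0813)^7.4
FV = $5,722.71 × 1.783208
FV = $10,204.78

FV = PV × (1 + r)^t = $10,204.78


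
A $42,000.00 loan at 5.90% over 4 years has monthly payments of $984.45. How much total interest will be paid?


Total paid over the life of the loan = PMT × n.
Total paid = $984.45 × 48 = $47,253.60
Total interest = total paid − principal = $47,253.60 − $42,000.00 = $5,253.60

Total interest = (PMT × n) - PV = $5,253.60


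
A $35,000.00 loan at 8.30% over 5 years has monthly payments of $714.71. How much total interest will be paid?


Total paid over the life of the loan = PMT × n.
Total paid = $714.71 × 60 = $42,882.60
Total interest = total paid − principal = $42,882.60 − $35,000.00 = $7,882.60

Total interest = (PMT × n) - PV = $7,882.60


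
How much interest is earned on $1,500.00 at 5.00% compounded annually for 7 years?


Compound interest earned = final amount − principal.
A = P(1 + r/n)^(nt) = $1,500.00 × (1 + 0.05/1)^(1 × 7) = $2,110.65
Interest = A − P = $2,110.65 − $1,500.00 = $610.65

Interest = A - P = $610.65


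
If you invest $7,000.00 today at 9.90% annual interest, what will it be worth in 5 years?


Future value formula: FV = PV × (1 + r)^t
FV = $7,000.00 × (1 + 0.099)^5
FV = $7,000.00 × 1.603203
FV = $11,222.42

FV = PV × (1 + r)^t = $11,222.42


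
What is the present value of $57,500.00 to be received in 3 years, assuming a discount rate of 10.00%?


Present value formula: PV = FV / (1 + r)^t
PV = $57,500.00 / (1 + 0.1)^3
PV = $57,500.00 / 1.331000
PV = $43,200.60

PV = FV / (1 + r)^t = $43,200.60


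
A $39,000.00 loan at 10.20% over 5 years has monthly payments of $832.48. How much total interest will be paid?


Total paid over the life of the loan = PMT × n.
Total paid = $832.48 × 60 = $49,948.80
Total interest = total paid − principal = $49,948.80 − $39,000.00 = $10,948.80

Total interest = (PMT × n) - PV = $10,948.80


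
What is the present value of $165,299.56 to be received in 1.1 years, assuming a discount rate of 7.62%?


Present value formula: PV = FV / (1 + r)^t
PV = $165,299.56 / (1 + 0.0762)^1.1
PV = $165,299.56 / 1.0841323
PV = $152,471.76

PV = FV / (1 + r)^t = $152,471.76


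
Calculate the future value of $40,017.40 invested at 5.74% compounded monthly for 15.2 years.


Compound interest formula: A = P(1 + r/n)^(nt)
A = $40,017.40 × (1 + 0.0574/12)^(12 × 15.2)
Growth factor: (1 + 0.0574/12)^182.4 = 2.3878657
A = $40,017.40 × 2.3878657
A = $95,556.18

A = P(1 + r/n)^(nt) = $95,556.18


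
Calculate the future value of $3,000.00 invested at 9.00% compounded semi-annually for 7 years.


Compound interest formula: A = P(1 + r/n)^(nt)
A = $3,000.00 × (1 + 0.09/2)^(2 × 7)
Growth factor: (1 + 0.09/2)^14 = 1.8519449
A = $3,000.00 × 1.8519449
A = $5,555.83

A = P(1 + r/n)^(nt) = $5,555.83


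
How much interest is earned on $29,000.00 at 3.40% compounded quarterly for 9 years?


Compound interest earned = final amount − principal.
A = P(1 + r/n)^(nt) = $29,000.00 × (1 + 0.034/4)^(4 × 9) = $39,330.59
Interest = A − P = $39,330.59 − $29,000.00 = $10,330.59

Interest = A - P = $10,330.59


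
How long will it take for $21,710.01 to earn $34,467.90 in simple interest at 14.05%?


Rearrange the simple interest formula for t:
I = P × r × t  ⇒  t = I / (P × r)
t = $34,467.90 / ($21,710.01 × 0.1405)
t = 11.3

t = I/(P×r) = 11.3 years


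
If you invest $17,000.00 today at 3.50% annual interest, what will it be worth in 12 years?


Future value formula: FV = PV × (1 + r)^t
FV = $17,000.00 × (1 + 0.035)^12
FV = $17,000.00 × 1.511069
FV = $25,688.17

FV = PV × (1 + r)^t = $25,688.17


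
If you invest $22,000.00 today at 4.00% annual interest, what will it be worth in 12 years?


Future value formula: FV = PV × (1 + r)^t
FV = $22,000.00 × (1 + 0.04)^12
FV = $22,000.00 × 1.6010322
FV = $35,222.71

FV = PV × (1 + r)^t = $35,222.71


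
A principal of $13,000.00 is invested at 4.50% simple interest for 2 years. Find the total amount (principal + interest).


Total amount formula: A = P(1 + rt) = P + P·r·t
Interest: I = P × r × t = $13,000.00 × 0.045 × 2 = $1,170.00
A = P + I = $13,000.00 + $1,170.00 = $14,170.00

A = P + I = P(1 + rt) = $14,170.00


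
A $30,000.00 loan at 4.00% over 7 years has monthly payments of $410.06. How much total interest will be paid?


Total paid over the life of the loan = PMT × n.
Total paid = $410.06 × 84 = $34,445.04
Total interest = total paid − principal = $34,445.04 − $30,000.00 = $4,445.04

Total interest = (PMT × n) - PV = $4,445.04


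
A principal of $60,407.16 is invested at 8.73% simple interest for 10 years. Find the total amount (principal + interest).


Total amount formula: A = P(1 + rt) = P + P·r·t
Interest: I = P × r × t = $60,407.16 × 0.0873 × 10 = $52,735.45
A = P + I = $60,407.16 + $52,735.45 = $113,142.61

A = P + I = P(1 + rt) = $113,142.61


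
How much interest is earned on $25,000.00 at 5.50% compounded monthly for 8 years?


Compound interest earned = final amount − principal.
A = P(1 + r/n)^(nt) = $25,000.00 × (1 + 0.055/12)^(12 × 8) = $38,778.68
Interest = A − P = $38,778.68 − $25,000.00 = $13,778.68

Interest = A - P = $13,778.68


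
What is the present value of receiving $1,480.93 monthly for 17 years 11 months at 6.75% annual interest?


Present value of an ordinary annuity: PV = PMT × (1 − (1 + r)^(−n)) / r
Monthly rate r = 0.0675/12 = 0.005625, n = 215
PV = $1,480.93 × (1 − (1 + 0.0675/12)^(−215)) / (0.0675/12)
PV = $1,480.93 × 124.551725
PV = $184,452.39

PV = PMT × (1-(1+r)^(-n))/r = $184,452.39


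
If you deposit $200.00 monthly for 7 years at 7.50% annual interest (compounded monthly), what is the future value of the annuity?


Future value of an ordinary annuity: FV = PMT × ((1 + r)^n − 1) / r
Monthly rate r = 0.075/12 = 0.00625, n = 84
FV = $200.00 × ((1 + 0.075/12)^84 − 1) / (0.075/12)
FV = $200.00 × 110.031871
FV = $22,006.37

FV = PMT × ((1+r)^n - 1)/r = $22,006.37


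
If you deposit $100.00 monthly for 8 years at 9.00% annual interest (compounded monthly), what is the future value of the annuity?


Future value of an ordinary annuity: FV = PMT × ((1 + r)^n − 1) / r
Monthly rate r = 0.09/12 = 0.0075, n = 96
FV = $100.00 × ((1 + 0.09/12)^96 − 1) / (0.09/12)
FV = $100.00 × 139.856164
FV = $13,985.62

FV = PMT × ((1+r)^n - 1)/r = $13,985.62


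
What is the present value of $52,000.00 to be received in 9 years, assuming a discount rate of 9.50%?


Present value formula: PV = FV / (1 + r)^t
PV = $52,000.00 / (1 + 0.095)^9
PV = $52,000.00 / 2.2632216
PV = $22,976.10

PV = FV / (1 + r)^t = $22,976.10


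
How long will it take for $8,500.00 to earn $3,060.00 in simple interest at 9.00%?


Rearrange the simple interest formula for t:
I = P × r × t  ⇒  t = I / (P × r)
t = $3,060.00 / ($8,500.00 × 0.09)
t = 4

t = I/(P×r) = 4 years


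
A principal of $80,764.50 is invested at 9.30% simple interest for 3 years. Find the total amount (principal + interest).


Total amount formula: A = P(1 + rt) = P + P·r·t
Interest: I = P × r × t = $80,764.50 × 0.093 × 3 = $22,533.30
A = P + I = $80,764.50 + $22,533.30 = $103,297.80

A = P + I = P(1 + rt) = $103,297.80


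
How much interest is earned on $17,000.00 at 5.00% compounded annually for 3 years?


Compound interest earned = final amount − principal.
A = P(1 + r/n)^(nt) = $17,000.00 × (1 + 0.05/1)^(1 × 3) = $19,679.63
Interest = A − P = $19,679.63 − $17,000.00 = $2,679.63

Interest = A - P = $2,679.63


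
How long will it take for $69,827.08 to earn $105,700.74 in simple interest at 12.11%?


Rearrange the simple interest formula for t:
I = P × r × t  ⇒  t = I / (P × r)
t = $105,700.74 / ($69,827.08 × 0.1211)
t = 12.5

t = I/(P×r) = 12.5 years


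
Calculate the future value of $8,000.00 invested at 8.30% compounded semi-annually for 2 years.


Compound interest formula: A = P(1 + r/n)^(nt)
A = $8,000.00 × (1 + 0.083/2)^(2 × 2)
Growth factor: (1 + 0.083/2)^4 = 1.176622
A = $8,000.00 × 1.176622
A = $9,412.98

A = P(1 + r/n)^(nt) = $9,412.98


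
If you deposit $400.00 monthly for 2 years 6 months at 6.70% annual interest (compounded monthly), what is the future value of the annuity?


Future value of an ordinary annuity: FV = PMT × ((1 + r)^n − 1) / r
Monthly rate r = 0.067/12 ≈ 0.00558333, n = 30
FV = $400.00 × ((1 + 0.067/12)^30 − 1) / (0.067/12)
FV = $400.00 × 32.560227
FV = $13,024.09

FV = PMT × ((1+r)^n - 1)/r = $13,024.09


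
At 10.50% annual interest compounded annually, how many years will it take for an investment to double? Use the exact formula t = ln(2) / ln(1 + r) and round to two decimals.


Doubling condition: (1 + r)^t = 2
Take ln of both sides: t × ln(1 + r) = ln(2)
t = ln(2) / ln(1 + r)
t = 0.693147 / 0.099845
t = 6.94

t = ln(2) / ln(1 + r) = 6.94 years


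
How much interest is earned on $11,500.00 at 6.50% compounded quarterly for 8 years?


Compound interest earned = final amount − principal.
A = P(1 + r/n)^(nt) = $11,500.00 × (1 + 0.065/4)^(4 × 8) = $19,262.64
Interest = A − P = $19,262.64 − $11,500.00 = $7,762.64

Interest = A - P = $7,762.64


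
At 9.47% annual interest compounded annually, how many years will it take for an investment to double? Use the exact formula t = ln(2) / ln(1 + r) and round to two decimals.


Doubling condition: (1 + r)^t = 2
Take ln of both sides: t × ln(1 + r) = ln(2)
t = ln(2) / ln(1 + r)
t = 0.693147 / 0.090480
t = 7.66

t = ln(2) / ln(1 + r) = 7.66 years


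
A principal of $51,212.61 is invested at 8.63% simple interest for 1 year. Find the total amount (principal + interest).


Total amount formula: A = P(1 + rt) = P + P·r·t
Interest: I = P × r × t = $51,212.61 × 0.0863 × 1 = $4,419.65
A = P + I = $51,212.61 + $4,419.65 = $55,632.26

A = P + I = P(1 + rt) = $55,632.26


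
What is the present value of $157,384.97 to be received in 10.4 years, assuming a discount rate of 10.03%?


Present value formula: PV = FV / (1 + r)^t
PV = $157,384.97 / (1 + 0.1003)^10.4
PV = $157,384.97 / 2.702188
PV = $58,243.53

PV = FV / (1 + r)^t = $58,243.53


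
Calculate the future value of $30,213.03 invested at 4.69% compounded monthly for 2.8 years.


Compound interest formula: A = P(1 + r/n)^(nt)
A = $30,213.03 × (1 + 0.0469/12)^(12 × 2.8)
Growth factor: (1 + 0.0469/12)^33.6 = 1.140041
A = $30,213.03 × 1.140041
A = $34,444.09

A = P(1 + r/n)^(nt) = $34,444.09


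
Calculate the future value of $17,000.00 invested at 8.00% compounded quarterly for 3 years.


Compound interest formula: A = P(1 + r/n)^(nt)
A = $17,000.00 × (1 + 0.08/4)^(4 × 3)
Growth factor: (1 + 0.08/4)^12 = 1.268242
A = $17,000.00 × 1.268242
A = $21,560.11

A = P(1 + r/n)^(nt) = $21,560.11


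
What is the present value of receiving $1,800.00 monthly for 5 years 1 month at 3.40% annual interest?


Present value of an ordinary annuity: PV = PMT × (1 − (1 + r)^(−n)) / r
Monthly rate r = 0.034/12 ≈ 0.00283333, n = 61
PV = $1,800.00 × (1 − (1 + 0.034/12)^(−61)) / (0.034/12)
PV = $1,800.00 × 55.947022
PV = $100,704.64

PV = PMT × (1-(1+r)^(-n))/r = $100,704.64


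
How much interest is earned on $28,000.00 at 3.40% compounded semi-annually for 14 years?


Compound interest earned = final amount − principal.
A = P(1 + r/n)^(nt) = $28,000.00 × (1 + 0.034/2)^(2 × 14) = $44,889.49
Interest = A − P = $44,889.49 − $28,000.00 = $16,889.49

Interest = A - P = $16,889.49


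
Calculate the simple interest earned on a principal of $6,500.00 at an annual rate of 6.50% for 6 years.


Simple interest formula: I = P × r × t
I = $6,500.00 × 0.065 × 6
I = $2,535.00

I = P × r × t = $2,535.00


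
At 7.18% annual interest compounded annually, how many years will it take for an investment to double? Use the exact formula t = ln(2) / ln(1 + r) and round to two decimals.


Doubling condition: (1 + r)^t = 2
Take ln of both sides: t × ln(1 + r) = ln(2)
t = ln(2) / ln(1 + r)
t = 0.693147 / 0.069339
t = 10.00

t = ln(2) / ln(1 + r) = 10.00 years


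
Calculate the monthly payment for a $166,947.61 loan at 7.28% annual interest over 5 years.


Loan payment formula: PMT = PV × r / (1 − (1 + r)^(−n))
Monthly rate r = 0.0728/12 ≈ 0.00606667, n = 60 months
Denominator: 1 − (1 + 0.0728/12)^(−60) = 0.304344
PMT = $166,947.61 × (0.0728/12) / 0.304344
PMT = $3,327.86 per month

PMT = PV × r / (1-(1+r)^(-n)) = $3,327.86/month


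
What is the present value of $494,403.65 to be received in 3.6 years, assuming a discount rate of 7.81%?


Present value formula: PV = FV / (1 + r)^t
PV = $494,403.65 / (1 + 0.0781)^3.6
PV = $494,403.65 / 1.31090906
PV = $377,145.65

PV = FV / (1 + r)^t = $377,145.65


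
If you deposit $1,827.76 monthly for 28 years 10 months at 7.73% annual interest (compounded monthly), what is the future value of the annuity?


Future value of an ordinary annuity: FV = PMT × ((1 + r)^n − 1) / r
Monthly rate r = 0.0773/12 ≈ 0.00644167, n = 346
FV = $1,827.76 × ((1 + 0.0773/12)^346 − 1) / (0.0773/12)
FV = $1,827.76 × 1276.487653
FV = $2,333,113.07

FV = PMT × ((1+r)^n - 1)/r = $2,333,113.07


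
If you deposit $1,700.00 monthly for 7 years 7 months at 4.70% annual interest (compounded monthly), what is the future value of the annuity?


Future value of an ordinary annuity: FV = PMT × ((1 + r)^n − 1) / r
Monthly rate r = 0.047/12 ≈ 0.00391667, n = 91
FV = $1,700.00 × ((1 + 0.047/12)^91 − 1) / (0.047/12)
FV = $1,700.00 × 109.074533
FV = $185,426.71

FV = PMT × ((1+r)^n - 1)/r = $185,426.71


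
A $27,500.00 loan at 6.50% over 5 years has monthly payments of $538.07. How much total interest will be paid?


Total paid over the life of the loan = PMT × n.
Total paid = $538.07 × 60 = $32,284.20
Total interest = total paid − principal = $32,284.20 − $27,500.00 = $4,784.20

Total interest = (PMT × n) - PV = $4,784.20


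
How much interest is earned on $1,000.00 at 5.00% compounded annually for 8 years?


Compound interest earned = final amount − principal.
A = P(1 + r/n)^(nt) = $1,000.00 × (1 + 0.05/1)^(1 × 8) = $1,477.46
Interest = A − P = $1,477.46 − $1,000.00 = $477.46

Interest = A - P = $477.46


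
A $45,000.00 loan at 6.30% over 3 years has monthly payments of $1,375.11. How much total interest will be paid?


Total paid over the life of the loan = PMT × n.
Total paid = $1,375.11 × 36 = $49,503.96
Total interest = total paid − principal = $49,503.96 − $45,000.00 = $4,503.96

Total interest = (PMT × n) - PV = $4,503.96


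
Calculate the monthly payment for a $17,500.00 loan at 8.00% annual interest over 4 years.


Loan payment formula: PMT = PV × r / (1 − (1 + r)^(−n))
Monthly rate r = 0.08/12 ≈ 0.00666667, n = 48 months
Denominator: 1 − (1 + 0.08/12)^(−48) = 0.273079
PMT = $17,500.00 × (0.08/12) / 0.273079
PMT = $427.23 per month

PMT = PV × r / (1-(1+r)^(-n)) = $427.23/month


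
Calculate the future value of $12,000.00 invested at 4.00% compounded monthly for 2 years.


Compound interest formula: A = P(1 + r/n)^(nt)
A = $12,000.00 × (1 + 0.04/12)^(12 × 2)
Growth factor: (1 + 0.04/12)^24 = 1.083143
A = $12,000.00 × 1.083143
A = $12,997.72

A = P(1 + r/n)^(nt) = $12,997.72


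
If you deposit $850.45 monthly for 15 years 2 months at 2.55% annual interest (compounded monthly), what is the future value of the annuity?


Future value of an ordinary annuity: FV = PMT × ((1 + r)^n − 1) / r
Monthly rate r = 0.0255/12 = 0.002125, n = 182
FV = $850.45 × ((1 + 0.0255/12)^182 − 1) / (0.0255/12)
FV = $850.45 × 221.922082
FV = $188,733.63

FV = PMT × ((1+r)^n - 1)/r = $188,733.63


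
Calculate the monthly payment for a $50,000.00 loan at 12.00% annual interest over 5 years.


Loan payment formula: PMT = PV × r / (1 − (1 + r)^(−n))
Monthly rate r = 0.12/12 = 0.01, n = 60 months
Denominator: 1 − (1 + 0.12/12)^(−60) = 0.449550
PMT = $50,000.00 × (0.12/12) / 0.449550
PMT = $1,112.22 per month

PMT = PV × r / (1-(1+r)^(-n)) = $1,112.22/month


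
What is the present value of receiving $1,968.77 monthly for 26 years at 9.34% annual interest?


Present value of an ordinary annuity: PV = PMT × (1 − (1 + r)^(−n)) / r
Monthly rate r = 0.0934/12 ≈ 0.00778333, n = 312
PV = $1,968.77 × (1 − (1 + 0.0934/12)^(−312)) / (0.0934/12)
PV = $1,968.77 × 117.043588
PV = $230,431.90

PV = PMT × (1-(1+r)^(-n))/r = $230,431.90


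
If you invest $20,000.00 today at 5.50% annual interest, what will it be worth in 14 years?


Future value formula: FV = PV × (1 + r)^t
FV = $20,000.00 × (1 + 0.055)^14
FV = $20,000.00 × 2.1160915
FV = $42,321.83

FV = PV × (1 + r)^t = $42,321.83


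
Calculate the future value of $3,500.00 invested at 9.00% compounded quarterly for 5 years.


Compound interest formula: A = P(1 + r/n)^(nt)
A = $3,500.00 × (1 + 0.09/4)^(4 × 5)
Growth factor: (1 + 0.09/4)^20 = 1.560509
A = $3,500.00 × 1.560509
A = $5,461.78

A = P(1 + r/n)^(nt) = $5,461.78


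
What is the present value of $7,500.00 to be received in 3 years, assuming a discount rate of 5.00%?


Present value formula: PV = FV / (1 + r)^t
PV = $7,500.00 / (1 + 0.05)^3
PV = $7,500.00 / 1.157625
PV = $6,478.78

PV = FV / (1 + r)^t = $6,478.78


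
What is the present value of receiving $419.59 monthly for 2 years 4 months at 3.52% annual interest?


Present value of an ordinary annuity: PV = PMT × (1 − (1 + r)^(−n)) / r
Monthly rate r = 0.0352/12 ≈ 0.00293333, n = 28
PV = $419.59 × (1 − (1 + 0.0352/12)^(−28)) / (0.0352/12)
PV = $419.59 × 26.843221
PV = $11,263.15

PV = PMT × (1-(1+r)^(-n))/r = $11,263.15


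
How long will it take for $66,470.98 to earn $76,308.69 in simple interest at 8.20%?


Rearrange the simple interest formula for t:
I = P × r × t  ⇒  t = I / (P × r)
t = $76,308.69 / ($66,470.98 × 0.082)
t = 14

t = I/(P×r) = 14 years


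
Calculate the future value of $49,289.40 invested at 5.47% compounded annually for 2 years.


Compound interest formula: A = P(1 + r/n)^(nt)
A = $49,289.40 × (1 + 0.0547/1)^(1 × 2)
Growth factor: (1 + 0.0547/1)^2 = 1.1123921
A = $49,289.40 × 1.1123921
A = $54,829.14

A = P(1 + r/n)^(nt) = $54,829.14


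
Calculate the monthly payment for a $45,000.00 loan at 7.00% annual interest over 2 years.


Loan payment formula: PMT = PV × r / (1 − (1 + r)^(−n))
Monthly rate r = 0.07/12 ≈ 0.00583333, n = 24 months
Denominator: 1 − (1 + 0.07/12)^(−24) = 0.130288
PMT = $45,000.00 × (0.07/12) / 0.130288
PMT = $2,014.77 per month

PMT = PV × r / (1-(1+r)^(-n)) = $2,014.77/month


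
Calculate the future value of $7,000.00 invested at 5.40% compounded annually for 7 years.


Compound interest formula: A = P(1 + r/n)^(nt)
A = $7,000.00 × (1 + 0.054/1)^(1 × 7)
Growth factor: (1 + 0.054/1)^7 = 1.4450547
A = $7,000.00 × 1.4450547
A = $10,115.38

A = P(1 + r/n)^(nt) = $10,115.38


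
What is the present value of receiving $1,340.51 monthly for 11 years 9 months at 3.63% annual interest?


Present value of an ordinary annuity: PV = PMT × (1 − (1 + r)^(−n)) / r
Monthly rate r = 0.0363/12 = 0.003025, n = 141
PV = $1,340.51 × (1 − (1 + 0.0363/12)^(−141)) / (0.0363/12)
PV = $1,340.51 × 114.646628
PV = $153,684.95

PV = PMT × (1-(1+r)^(-n))/r = $153,684.95


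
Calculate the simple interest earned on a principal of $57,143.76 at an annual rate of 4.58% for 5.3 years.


Simple interest formula: I = P × r × t
I = $57,143.76 × 0.0458 × 5.3
I = $13,871.08

I = P × r × t = $13,871.08


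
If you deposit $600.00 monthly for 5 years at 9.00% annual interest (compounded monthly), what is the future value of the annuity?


Future value of an ordinary annuity: FV = PMT × ((1 + r)^n − 1) / r
Monthly rate r = 0.09/12 = 0.0075, n = 60
FV = $600.00 × ((1 + 0.09/12)^60 − 1) / (0.09/12)
FV = $600.00 × 75.424137
FV = $45,254.48

FV = PMT × ((1+r)^n - 1)/r = $45,254.48


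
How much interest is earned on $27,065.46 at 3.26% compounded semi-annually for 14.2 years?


Compound interest earned = final amount − principal.
A = P(1 + r/n)^(nt) = $27,065.46 × (1 + 0.0326/2)^(2 × 14.2) = $42,838.88
Interest = A − P = $42,838.88 − $27,065.46 = $15,773.42

Interest = A - P = $15,773.42


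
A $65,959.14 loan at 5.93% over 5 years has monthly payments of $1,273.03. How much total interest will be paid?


Total paid over the life of the loan = PMT × n.
Total paid = $1,273.03 × 60 = $76,381.80
Total interest = total paid − principal = $76,381.80 − $65,959.14 = $10,422.66

Total interest = (PMT × n) - PV = $10,422.66


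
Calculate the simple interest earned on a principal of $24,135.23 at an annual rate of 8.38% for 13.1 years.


Simple interest formula: I = P × r × t
I = $24,135.23 × 0.0838 × 13.1
I = $26,495.17

I = P × r × t = $26,495.17


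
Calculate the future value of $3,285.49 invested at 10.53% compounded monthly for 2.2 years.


Compound interest formula: A = P(1 + r/n)^(nt)
A = $3,285.49 × (1 + 0.1053/12)^(12 × 2.2)
Growth factor: (1 + 0.1053/12)^26.4 = 1.2594177
A = $3,285.49 × 1.2594177
A = $4,137.80

A = P(1 + r/n)^(nt) = $4,137.80


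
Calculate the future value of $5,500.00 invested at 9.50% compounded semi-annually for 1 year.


Compound interest formula: A = P(1 + r/n)^(nt)
A = $5,500.00 × (1 + 0.095/2)^(2 × 1)
Growth factor: (1 + 0.095/2)^2 = 1.097256
A = $5,500.00 × 1.097256
A = $6,034.91

A = P(1 + r/n)^(nt) = $6,034.91


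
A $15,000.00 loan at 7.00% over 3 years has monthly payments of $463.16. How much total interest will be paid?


Total paid over the life of the loan = PMT × n.
Total paid = $463.16 × 36 = $16,673.76
Total interest = total paid − principal = $16,673.76 − $15,000.00 = $1,673.76

Total interest = (PMT × n) - PV = $1,673.76


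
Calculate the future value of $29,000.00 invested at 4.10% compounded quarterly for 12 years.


Compound interest formula: A = P(1 + r/n)^(nt)
A = $29,000.00 × (1 + 0.041/4)^(4 × 12)
Growth factor: (1 + 0.041/4)^48 = 1.631493
A = $29,000.00 × 1.631493
A = $47,313.30

A = P(1 + r/n)^(nt) = $47,313.30


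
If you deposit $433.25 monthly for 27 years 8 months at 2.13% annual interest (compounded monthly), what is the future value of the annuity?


Future value of an ordinary annuity: FV = PMT × ((1 + r)^n − 1) / r
Monthly rate r = 0.0213/12 = 0.001775, n = 332
FV = $433.25 × ((1 + 0.0213/12)^332 − 1) / (0.0213/12)
FV = $433.25 × 451.709630
FV = $195,703.20

FV = PMT × ((1+r)^n - 1)/r = $195,703.20


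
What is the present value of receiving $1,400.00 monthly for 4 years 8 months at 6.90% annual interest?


Present value of an ordinary annuity: PV = PMT × (1 − (1 + r)^(−n)) / r
Monthly rate r = 0.069/12 = 0.00575, n = 56
PV = $1,400.00 × (1 − (1 + 0.069/12)^(−56)) / (0.069/12)
PV = $1,400.00 × 47.762291
PV = $66,867.21

PV = PMT × (1-(1+r)^(-n))/r = $66,867.21


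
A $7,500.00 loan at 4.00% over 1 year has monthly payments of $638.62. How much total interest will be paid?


Total paid over the life of the loan = PMT × n.
Total paid = $638.62 × 12 = $7,663.44
Total interest = total paid − principal = $7,663.44 − $7,500.00 = $163.44

Total interest = (PMT × n) - PV = $163.44


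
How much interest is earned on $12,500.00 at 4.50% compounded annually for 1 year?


Compound interest earned = final amount − principal.
A = P(1 + r/n)^(nt) = $12,500.00 × (1 + 0.045/1)^(1 × 1) = $13,062.50
Interest = A − P = $13,062.50 − $12,500.00 = $562.50

Interest = A - P = $562.50


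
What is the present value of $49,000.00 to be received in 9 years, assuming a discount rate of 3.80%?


Present value formula: PV = FV / (1 + r)^t
PV = $49,000.00 / (1 + 0.038)^9
PV = $49,000.00 / 1.398866
PV = $35,028.37

PV = FV / (1 + r)^t = $35,028.37


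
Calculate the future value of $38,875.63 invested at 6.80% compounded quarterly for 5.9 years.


Compound interest formula: A = P(1 + r/n)^(nt)
A = $38,875.63 × (1 + 0.068/4)^(4 × 5.9)
Growth factor: (1 + 0.068/4)^23.6 = 1.4885879
A = $38,875.63 × 1.4885879
A = $57,869.79

A = P(1 + r/n)^(nt) = $57,869.79


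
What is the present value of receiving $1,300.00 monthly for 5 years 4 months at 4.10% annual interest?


Present value of an ordinary annuity: PV = PMT × (1 − (1 + r)^(−n)) / r
Monthly rate r = 0.041/12 ≈ 0.00341667, n = 64
PV = $1,300.00 × (1 − (1 + 0.041/12)^(−64)) / (0.041/12)
PV = $1,300.00 × 57.398313
PV = $74,617.81

PV = PMT × (1-(1+r)^(-n))/r = $74,617.81


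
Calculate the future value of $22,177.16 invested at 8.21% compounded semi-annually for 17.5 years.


Compound interest formula: A = P(1 + r/n)^(nt)
A = $22,177.16 × (1 + 0.0821/2)^(2 × 17.5)
Growth factor: (1 + 0.0821/2)^35 = 4.0879502
A = $22,177.16 × 4.0879502
A = $90,659.13

A = P(1 + r/n)^(nt) = $90,659.13


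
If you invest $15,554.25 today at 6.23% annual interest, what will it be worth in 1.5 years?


Future value formula: FV = PV × (1 + r)^t
FV = $15,554.25 × (1 + 0.0623)^1.5
FV = $15,554.25 × 1.0948907
FV = $17,030.20

FV = PV × (1 + r)^t = $17,030.20


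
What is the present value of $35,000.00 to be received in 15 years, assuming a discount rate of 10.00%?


Present value formula: PV = FV / (1 + r)^t
PV = $35,000.00 / (1 + 0.1)^15
PV = $35,000.00 / 4.177248
PV = $8,378.72

PV = FV / (1 + r)^t = $8,378.72


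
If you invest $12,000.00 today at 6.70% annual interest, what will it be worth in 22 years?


Future value formula: FV = PV × (1 + r)^t
FV = $12,000.00 × (1 + 0.067)^22
FV = $12,000.00 × 4.1650213
FV = $49,980.26

FV = PV × (1 + r)^t = $49,980.26


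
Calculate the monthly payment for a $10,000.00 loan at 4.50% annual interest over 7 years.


Loan payment formula: PMT = PV × r / (1 − (1 + r)^(−n))
Monthly rate r = 0.045/12 = 0.00375, n = 84 months
Denominator: 1 − (1 + 0.045/12)^(−84) = 0.269781
PMT = $10,000.00 × (0.045/12) / 0.269781
PMT = $139.00 per month

PMT = PV × r / (1-(1+r)^(-n)) = $139.00/month


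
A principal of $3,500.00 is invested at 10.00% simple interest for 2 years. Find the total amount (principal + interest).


Total amount formula: A = P(1 + rt) = P + P·r·t
Interest: I = P × r × t = $3,500.00 × 0.1 × 2 = $700.00
A = P + I = $3,500.00 + $700.00 = $4,200.00

A = P + I = P(1 + rt) = $4,200.00


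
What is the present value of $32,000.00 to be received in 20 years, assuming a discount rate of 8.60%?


Present value formula: PV = FV / (1 + r)^t
PV = $32,000.00 / (1 + 0.086)^20
PV = $32,000.00 / 5.207107
PV = $6,145.45

PV = FV / (1 + r)^t = $6,145.45


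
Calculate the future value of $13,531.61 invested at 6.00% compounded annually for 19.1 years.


Compound interest formula: A = P(1 + r/n)^(nt)
A = $13,531.61 × (1 + 0.06/1)^(1 × 19.1)
Growth factor: (1 + 0.06/1)^19.1 = 3.043281
A = $13,531.61 × 3.043281
A = $41,180.49

A = P(1 + r/n)^(nt) = $41,180.49


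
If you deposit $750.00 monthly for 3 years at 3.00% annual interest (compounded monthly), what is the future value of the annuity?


Future value of an ordinary annuity: FV = PMT × ((1 + r)^n − 1) / r
Monthly rate r = 0.03/12 = 0.0025, n = 36
FV = $750.00 × ((1 + 0.03/12)^36 − 1) / (0.03/12)
FV = $750.00 × 37.620560
FV = $28,215.42

FV = PMT × ((1+r)^n - 1)/r = $28,215.42


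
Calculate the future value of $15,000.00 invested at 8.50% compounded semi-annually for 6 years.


Compound interest formula: A = P(1 + r/n)^(nt)
A = $15,000.00 × (1 + 0.085/2)^(2 × 6)
Growth factor: (1 + 0.085/2)^12 = 1.6478314
A = $15,000.00 × 1.6478314
A = $24,717.47

A = P(1 + r/n)^(nt) = $24,717.47


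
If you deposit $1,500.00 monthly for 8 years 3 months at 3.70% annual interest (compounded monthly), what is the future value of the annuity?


Future value of an ordinary annuity: FV = PMT × ((1 + r)^n − 1) / r
Monthly rate r = 0.037/12 ≈ 0.00308333, n = 99
FV = $1,500.00 × ((1 + 0.037/12)^99 − 1) / (0.037/12)
FV = $1,500.00 × 115.565540
FV = $173,348.31

FV = PMT × ((1+r)^n - 1)/r = $173,348.31


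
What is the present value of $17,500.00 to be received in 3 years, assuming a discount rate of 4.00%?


Present value formula: PV = FV / (1 + r)^t
PV = $17,500.00 / (1 + 0.04)^3
PV = $17,500.00 / 1.124864
PV = $15,557.44

PV = FV / (1 + r)^t = $15,557.44


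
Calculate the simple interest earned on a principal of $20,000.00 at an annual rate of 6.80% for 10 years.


Simple interest formula: I = P × r × t
I = $20,000.00 × 0.068 × 10
I = $13,600.00

I = P × r × t = $13,600.00


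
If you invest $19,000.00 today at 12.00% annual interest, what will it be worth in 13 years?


Future value formula: FV = PV × (1 + r)^t
FV = $19,000.00 × (1 + 0.12)^13
FV = $19,000.00 × 4.363493
FV = $82,906.37

FV = PV × (1 + r)^t = $82,906.37


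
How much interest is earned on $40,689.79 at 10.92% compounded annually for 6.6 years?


Compound interest earned = final amount − principal.
A = P(1 + r/n)^(nt) = $40,689.79 × (1 + 0.1092/1)^(1 × 6.6) = $80,640.00
Interest = A − P = $80,640.00 − $40,689.79 = $39,950.21

Interest = A - P = $39,950.21


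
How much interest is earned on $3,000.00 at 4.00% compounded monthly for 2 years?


Compound interest earned = final amount − principal.
A = P(1 + r/n)^(nt) = $3,000.00 × (1 + 0.04/12)^(12 × 2) = $3,249.43
Interest = A − P = $3,249.43 − $3,000.00 = $249.43

Interest = A - P = $249.43


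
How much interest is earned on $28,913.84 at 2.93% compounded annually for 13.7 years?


Compound interest earned = final amount − principal.
A = P(1 + r/n)^(nt) = $28,913.84 × (1 + 0.0293/1)^(1 × 13.7) = $42,946.80
Interest = A − P = $42,946.80 − $28,913.84 = $14,032.96

Interest = A - P = $14,032.96


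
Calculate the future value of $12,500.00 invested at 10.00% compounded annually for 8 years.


Compound interest formula: A = P(1 + r/n)^(nt)
A = $12,500.00 × (1 + 0.1/1)^(1 × 8)
Growth factor: (1 + 0.1/1)^8 = 2.143589
A = $12,500.00 × 2.143589
A = $26,794.86

A = P(1 + r/n)^(nt) = $26,794.86


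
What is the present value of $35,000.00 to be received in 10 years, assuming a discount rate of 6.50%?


Present value formula: PV = FV / (1 + r)^t
PV = $35,000.00 / (1 + 0.065)^10
PV = $35,000.00 / 1.8771375
PV = $18,645.41

PV = FV / (1 + r)^t = $18,645.41


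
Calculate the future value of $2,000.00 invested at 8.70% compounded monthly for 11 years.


Compound interest formula: A = P(1 + r/n)^(nt)
A = $2,000.00 × (1 + 0.087/12)^(12 × 11)
Growth factor: (1 + 0.087/12)^132 = 2.594899
A = $2,000.00 × 2.594899
A = $5,189.80

A = P(1 + r/n)^(nt) = $5,189.80


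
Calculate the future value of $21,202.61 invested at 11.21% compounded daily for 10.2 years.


Compound interest formula: A = P(1 + r/n)^(nt)
A = $21,202.61 × (1 + 0.1121/365)^(365 × 10.2)
Growth factor: (1 + 0.1121/365)^3723 = 3.1369295
A = $21,202.61 × 3.1369295
A = $66,511.09

A = P(1 + r/n)^(nt) = $66,511.09


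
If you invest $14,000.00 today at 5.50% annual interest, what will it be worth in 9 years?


Future value formula: FV = PV × (1 + r)^t
FV = $14,000.00 × (1 + 0.055)^9
FV = $14,000.00 × 1.619094
FV = $22,667.32

FV = PV × (1 + r)^t = $22,667.32


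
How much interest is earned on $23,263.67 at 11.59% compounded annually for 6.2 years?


Compound interest earned = final amount − principal.
A = P(1 + r/n)^(nt) = $23,263.67 × (1 + 0.1159/1)^(1 × 6.2) = $45,915.04
Interest = A − P = $45,915.04 − $23,263.67 = $22,651.37

Interest = A - P = $22,651.37


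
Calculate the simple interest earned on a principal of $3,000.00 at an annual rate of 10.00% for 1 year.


Simple interest formula: I = P × r × t
I = $3,000.00 × 0.1 × 1
I = $300.00

I = P × r × t = $300.00


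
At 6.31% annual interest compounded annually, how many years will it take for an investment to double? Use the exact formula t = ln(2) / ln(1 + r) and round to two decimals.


Doubling condition: (1 + r)^t = 2
Take ln of both sides: t × ln(1 + r) = ln(2)
t = ln(2) / ln(1 + r)
t = 0.693147 / 0.061189
t = 11.33

t = ln(2) / ln(1 + r) = 11.33 years


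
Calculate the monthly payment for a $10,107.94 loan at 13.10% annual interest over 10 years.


Loan payment formula: PMT = PV × r / (1 − (1 + r)^(−n))
Monthly rate r = 0.131/12 ≈ 0.01091667, n = 120 months
Denominator: 1 − (1 + 0.131/12)^(−120) = 0.728258
PMT = $10,107.94 × (0.131/12) / 0.728258
PMT = $151.52 per month

PMT = PV × r / (1-(1+r)^(-n)) = $151.52/month


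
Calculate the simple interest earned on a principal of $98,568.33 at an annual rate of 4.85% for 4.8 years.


Simple interest formula: I = P × r × t
I = $98,568.33 × 0.0485 × 4.8
I = $22,946.71

I = P × r × t = $22,946.71


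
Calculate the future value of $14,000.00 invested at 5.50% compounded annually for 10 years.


Compound interest formula: A = P(1 + r/n)^(nt)
A = $14,000.00 × (1 + 0.055/1)^(1 × 10)
Growth factor: (1 + 0.055/1)^10 = 1.708144
A = $14,000.00 × 1.708144
A = $23,914.02

A = P(1 + r/n)^(nt) = $23,914.02


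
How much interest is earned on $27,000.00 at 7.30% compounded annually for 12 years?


Compound interest earned = final amount − principal.
A = P(1 + r/n)^(nt) = $27,000.00 × (1 + 0.073/1)^(1 × 12) = $62,886.93
Interest = A − P = $62,886.93 − $27,000.00 = $35,886.93

Interest = A - P = $35,886.93


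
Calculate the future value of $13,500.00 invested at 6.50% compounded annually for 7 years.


Compound interest formula: A = P(1 + r/n)^(nt)
A = $13,500.00 × (1 + 0.065/1)^(1 × 7)
Growth factor: (1 + 0.065/1)^7 = 1.553987
A = $13,500.00 × 1.553987
A = $20,978.82

A = P(1 + r/n)^(nt) = $20,978.82


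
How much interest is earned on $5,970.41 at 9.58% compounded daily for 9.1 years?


Compound interest earned = final amount − principal.
A = P(1 + r/n)^(nt) = $5,970.41 × (1 + 0.0958/365)^(365 × 9.1) = $14,274.59
Interest = A − P = $14,274.59 − $5,970.41 = $8,304.18

Interest = A - P = $8,304.18


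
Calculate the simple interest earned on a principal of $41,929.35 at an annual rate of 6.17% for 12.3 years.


Simple interest formula: I = P × r × t
I = $41,929.35 × 0.0617 × 12.3
I = $31,820.60

I = P × r × t = $31,820.60


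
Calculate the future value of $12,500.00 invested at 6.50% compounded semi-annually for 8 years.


Compound interest formula: A = P(1 + r/n)^(nt)
A = $12,500.00 × (1 + 0.065/2)^(2 × 8)
Growth factor: (1 + 0.065/2)^16 = 1.668173
A = $12,500.00 × 1.668173
A = $20,852.16

A = P(1 + r/n)^(nt) = $20,852.16
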